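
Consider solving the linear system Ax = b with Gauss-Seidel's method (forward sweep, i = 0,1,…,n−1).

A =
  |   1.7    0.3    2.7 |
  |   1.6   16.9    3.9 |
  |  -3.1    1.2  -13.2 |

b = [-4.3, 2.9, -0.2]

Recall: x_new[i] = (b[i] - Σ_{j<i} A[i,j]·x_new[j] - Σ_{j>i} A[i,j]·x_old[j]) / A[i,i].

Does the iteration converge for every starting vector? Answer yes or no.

Write A = D+L+U with D = diag(1.7, 16.9, -13.2).
Gauss-Seidel: T = -(D+L)⁻¹U, row 0 first, T[0,2] = -(2.7)/(1.7) = -1.5882; later rows by forward substitution.
  T[0,:] = [+0.0000  -0.1765  -1.5882]
  T[1,:] = [+0.0000  +0.0167  -0.0804]
  T[2,:] = [+0.0000  +0.0430  +0.3657]
|eigenvalues of T|: 0.3555, 0.0269, 0.0000.
spectral radius ρ = 0.3555; 0.3555 < 1: convergent.

yes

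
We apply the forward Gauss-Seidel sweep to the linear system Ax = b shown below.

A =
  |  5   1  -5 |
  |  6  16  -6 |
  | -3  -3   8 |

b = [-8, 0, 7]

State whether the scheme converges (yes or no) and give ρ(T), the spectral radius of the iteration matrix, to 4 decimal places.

yes, ρ = 0.3750

Write A = D+L+U with D = diag(5, 16, 8).
Gauss-Seidel: T = -(D+L)⁻¹U, row 0 first, T[0,2] = -(-5)/(5) = +1.0000; later rows by forward substitution.
  T[0,:] = [+0.0000 -0.2000 +1.0000]
  T[1,:] = [+0.0000 +0.0750 -0.0000]
  T[2,:] = [+0.0000 -0.0469 +0.3750]
|λ(T)| sorted: 0.3750, 0.0750, 0.0000.
ρ = 0.3750; 0.3750 < 1, so it converges for any x₀.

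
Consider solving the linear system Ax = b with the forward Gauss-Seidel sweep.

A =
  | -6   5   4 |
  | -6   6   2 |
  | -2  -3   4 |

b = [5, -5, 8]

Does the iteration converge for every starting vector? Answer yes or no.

no

Write A = D+L+U with D = diag(-6, 6, 4).
T_GS = -(D+L)⁻¹U: row 0 first, T[0,2] = -(4)/(-6) = +0.6667; later rows by forward substitution.
  T[0,:] = [+0.0000  +0.8333  +0.6667]
  T[1,:] = [+0.0000  +0.8333  +0.3333]
  T[2,:] = [+0.0000  +1.0417  +0.5833]
moduli |λ_i(T)| = 1.3107, 0.1060, 0.0000.
ρ = 1.3107; 1.3107 > 1, so it fails to converge.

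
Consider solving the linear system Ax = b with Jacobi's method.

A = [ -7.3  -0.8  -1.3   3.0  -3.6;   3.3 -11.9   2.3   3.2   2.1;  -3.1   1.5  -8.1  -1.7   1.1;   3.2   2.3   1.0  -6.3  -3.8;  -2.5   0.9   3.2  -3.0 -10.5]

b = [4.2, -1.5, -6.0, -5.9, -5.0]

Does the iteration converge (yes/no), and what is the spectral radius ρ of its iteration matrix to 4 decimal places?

Split A = D + L + U, D = diag(-7.3, -11.9, -8.1, -6.3, -10.5).
Jacobi T = -D⁻¹(L+U): T[4,2] = -(3.2)/(-10.5) = +0.3048; T[4,4] = 0.
  T[0,:] = [+0.0000, -0.1096, -0.1781, +0.4110, -0.4932]
  T[1,:] = [+0.2773, +0.0000, +0.1933, +0.2689, +0.1765]
  T[2,:] = [-0.3827, +0.1852, +0.0000, -0.2099, +0.1358]
  T[3,:] = [+0.5079, +0.3651, +0.1587, +0.0000, -0.6032]
  T[4,:] = [-0.2381, +0.0857, +0.3048, -0.2857, +0.0000]
|λ(T)| sorted: 0.9238, 0.5612, 0.3737, 0.3737, 0.2836.
ρ(T) = max|λ| = 0.9238; 0.9238 < 1: convergent.

yes, ρ = 0.9238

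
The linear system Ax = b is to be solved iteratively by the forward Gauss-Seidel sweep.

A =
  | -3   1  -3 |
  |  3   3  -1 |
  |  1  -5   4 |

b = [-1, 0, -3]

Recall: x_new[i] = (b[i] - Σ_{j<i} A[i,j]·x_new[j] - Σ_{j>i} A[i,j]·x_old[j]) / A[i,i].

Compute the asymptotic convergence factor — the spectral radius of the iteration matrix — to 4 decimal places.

Diagonal D = diag(-3, 3, 4); L, U strict lower/upper.
T_GS = -(D+L)⁻¹U: row 0 first, T[0,2] = -(-3)/(-3) = -1.0000; later rows by forward substitution.
  T[0,:] = [+0.0000, +0.3333, -1.0000]
  T[1,:] = [+0.0000, -0.3333, +1.3333]
  T[2,:] = [+0.0000, -0.5000, +1.9167]
moduli |λ_i(T)| = 1.5656, 0.0177, 0.0000.
spectral radius ρ = 1.5656; 1.5656 > 1: divergent.

1.5656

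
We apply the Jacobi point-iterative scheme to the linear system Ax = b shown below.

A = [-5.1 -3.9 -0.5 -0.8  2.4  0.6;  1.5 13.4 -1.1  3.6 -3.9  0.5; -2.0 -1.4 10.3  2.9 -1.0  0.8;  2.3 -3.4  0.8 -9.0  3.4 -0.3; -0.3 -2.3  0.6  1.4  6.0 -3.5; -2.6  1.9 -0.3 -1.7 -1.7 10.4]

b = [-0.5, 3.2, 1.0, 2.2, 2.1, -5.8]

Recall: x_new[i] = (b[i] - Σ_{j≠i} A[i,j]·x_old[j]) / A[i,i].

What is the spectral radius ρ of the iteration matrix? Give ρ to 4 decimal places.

0.5815

Let D = diag(-5.1, 13.4, 10.3, -9, 6, 10.4); L, U the strict triangles.
Jacobi: T = -D⁻¹(L+U), T[0,2] = -(-0.5)/(-5.1) = -0.0980; T[0,0] = 0.
  T[0,:] = [+0.0000 -0.7647 -0.0980 -0.1569 +0.4706 +0.1176]
  T[1,:] = [-0.1119 +0.0000 +0.0821 -0.2687 +0.2910 -0.0373]
  T[2,:] = [+0.1942 +0.1359 +0.0000 -0.2816 +0.0971 -0.0777]
  T[3,:] = [+0.2556 -0.3778 +0.0889 +0.0000 +0.3778 -0.0333]
  T[4,:] = [+0.0500 +0.3833 -0.1000 -0.2333 +0.0000 +0.5833]
  T[5,:] = [+0.2500 -0.1827 +0.0288 +0.1635 +0.1635 +0.0000]
eigenvalue magnitudes: 0.5815, 0.4795, 0.3335, 0.3335, 0.3117, 0.1019.
spectral radius ρ = 0.5815; 0.5815 < 1, so it converges for any x₀.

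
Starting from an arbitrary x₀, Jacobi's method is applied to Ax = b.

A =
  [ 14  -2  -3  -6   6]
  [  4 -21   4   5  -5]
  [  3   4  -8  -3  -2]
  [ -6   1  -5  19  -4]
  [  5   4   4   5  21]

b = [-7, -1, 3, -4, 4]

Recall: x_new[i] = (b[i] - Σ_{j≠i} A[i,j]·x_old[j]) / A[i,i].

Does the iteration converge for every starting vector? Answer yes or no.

Write A = D+L+U with D = diag(14, -21, -8, 19, 21).
Jacobi T = -D⁻¹(L+U): T[2,3] = -(-3)/(-8) = -0.3750; T[2,2] = 0.
  T[0,:] = [+0.0000  +0.1429  +0.2143  +0.4286  -0.4286]
  T[1,:] = [+0.1905  +0.0000  +0.1905  +0.2381  -0.2381]
  T[2,:] = [+0.3750  +0.5000  +0.0000  -0.3750  -0.2500]
  T[3,:] = [+0.3158  -0.0526  +0.2632  +0.0000  +0.2105]
  T[4,:] = [-0.2381  -0.1905  -0.1905  -0.2381  +0.0000]
eigenvalue magnitudes: 0.8429, 0.3463, 0.3463, 0.2883, 0.1427.
ρ = 0.8429; 0.8429 < 1 ⇒ converges.

yes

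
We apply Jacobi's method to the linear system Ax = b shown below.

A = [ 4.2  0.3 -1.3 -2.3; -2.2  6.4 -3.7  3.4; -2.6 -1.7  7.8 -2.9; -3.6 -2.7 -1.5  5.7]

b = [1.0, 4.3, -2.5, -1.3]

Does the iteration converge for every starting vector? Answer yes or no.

Let D = diag(4.2, 6.4, 7.8, 5.7); L, U the strict triangles.
Jacobi: T = -D⁻¹(L+U), T[0,3] = -(-2.3)/(4.2) = +0.5476; T[0,0] = 0.
  T[0,:] = [+0.0000 -0.0714 +0.3095 +0.5476]
  T[1,:] = [+0.3438 +0.0000 +0.5781 -0.5312]
  T[2,:] = [+0.3333 +0.2179 +0.0000 +0.3718]
  T[3,:] = [+0.6316 +0.4737 +0.2632 +0.0000]
|λ(T)| sorted: 0.8912, 0.5442, 0.5442, 0.1338.
spectral radius ρ = 0.8912; 0.8912 < 1: convergent.

yes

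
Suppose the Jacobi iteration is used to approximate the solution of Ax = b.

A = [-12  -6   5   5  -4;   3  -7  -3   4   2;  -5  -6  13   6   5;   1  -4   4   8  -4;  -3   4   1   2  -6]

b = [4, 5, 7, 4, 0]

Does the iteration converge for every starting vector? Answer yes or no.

A = D + L + U where D = diag(-12, -7, 13, 8, -6).
Jacobi: T = -D⁻¹(L+U), T[2,0] = -(-5)/(13) = +0.3846; T[2,2] = 0.
  T[0,:] = [+0.0000, -0.5000, +0.4167, +0.4167, -0.3333]
  T[1,:] = [+0.4286, +0.0000, -0.4286, +0.5714, +0.2857]
  T[2,:] = [+0.3846, +0.4615, +0.0000, -0.4615, -0.3846]
  T[3,:] = [-0.1250, +0.5000, -0.5000, +0.0000, +0.5000]
  T[4,:] = [-0.5000, +0.6667, +0.1667, +0.3333, +0.0000]
|eigenvalues of T|: 1.1280, 0.5229, 0.5229, 0.2081, 0.2081.
ρ(T) = max|λ| = 1.1280; 1.1280 > 1 ⇒ diverges.

no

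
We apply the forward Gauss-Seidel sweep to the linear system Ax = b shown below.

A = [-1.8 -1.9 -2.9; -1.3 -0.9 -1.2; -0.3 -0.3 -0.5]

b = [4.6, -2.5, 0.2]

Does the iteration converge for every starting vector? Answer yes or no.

no

Split A = D + L + U, D = diag(-1.8, -0.9, -0.5).
Gauss-Seidel: T = -(D+L)⁻¹U, row 0 first, T[0,2] = -(-2.9)/(-1.8) = -1.6111; later rows by forward substitution.
  T[0,:] = [+0.0000, -1.0556, -1.6111]
  T[1,:] = [+0.0000, +1.5247, +0.9938]
  T[2,:] = [+0.0000, -0.2815, +0.3704]
|roots of det(T-λI)|: 1.1786, 0.7165, 0.0000.
spectral radius ρ = 1.1786; 1.1786 > 1, so it fails to converge.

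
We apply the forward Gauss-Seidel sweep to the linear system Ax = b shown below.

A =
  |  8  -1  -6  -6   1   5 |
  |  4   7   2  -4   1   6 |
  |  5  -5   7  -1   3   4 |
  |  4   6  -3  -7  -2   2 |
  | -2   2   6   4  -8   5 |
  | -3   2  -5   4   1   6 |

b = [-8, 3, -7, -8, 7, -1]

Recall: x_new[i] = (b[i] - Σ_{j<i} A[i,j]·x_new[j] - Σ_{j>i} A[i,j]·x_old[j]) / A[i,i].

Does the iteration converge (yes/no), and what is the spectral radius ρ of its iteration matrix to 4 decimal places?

Write A = D+L+U with D = diag(8, 7, 7, -7, -8, 6).
T_GS = -(D+L)⁻¹U: row 0 first, T[0,5] = -(5)/(8) = -0.6250; later rows by forward substitution.
  T[0,:] = [+0.0000, +0.1250, +0.7500, +0.7500, -0.1250, -0.6250]
  T[1,:] = [+0.0000, -0.0714, -0.7143, +0.1429, -0.0714, -0.5000]
  T[2,:] = [+0.0000, -0.1403, -1.0459, -0.2908, -0.3903, -0.4821]
  T[3,:] = [+0.0000, +0.0703, +0.2646, +0.6757, -0.2511, -0.2934]
  T[4,:] = [+0.0000, -0.1192, -1.0182, -0.0321, -0.4049, +0.1480]
  T[5,:] = [+0.0000, -0.0576, -0.2652, -0.3601, -0.1291, -0.3767]
|eigenvalues of T|: 1.6238, 0.7730, 0.2513, 0.2513, 0.0057, 0.0000.
spectral radius ρ = 1.6238; 1.6238 > 1 ⇒ diverges.

no, ρ = 1.6238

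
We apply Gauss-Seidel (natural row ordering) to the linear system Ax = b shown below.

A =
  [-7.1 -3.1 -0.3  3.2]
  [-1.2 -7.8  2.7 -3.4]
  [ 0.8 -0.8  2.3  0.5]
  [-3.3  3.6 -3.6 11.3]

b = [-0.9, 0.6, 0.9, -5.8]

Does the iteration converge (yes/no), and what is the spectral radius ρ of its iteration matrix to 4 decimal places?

Split A = D + L + U, D = diag(-7.1, -7.8, 2.3, 11.3).
GS T = -(D+L)⁻¹U: row 0 first, T[0,3] = -(3.2)/(-7.1) = +0.4507; later rows by forward substitution.
  T[0,:] = [+0.0000  -0.4366  -0.0423  +0.4507]
  T[1,:] = [+0.0000  +0.0672  +0.3527  -0.5052]
  T[2,:] = [+0.0000  +0.1752  +0.1374  -0.5499]
  T[3,:] = [+0.0000  -0.0931  -0.0809  +0.1174]
eigenvalue magnitudes: 0.5647, 0.1304, 0.1304, 0.0000.
spectral radius ρ = 0.5647; 0.5647 < 1 ⇒ converges.

yes, ρ = 0.5647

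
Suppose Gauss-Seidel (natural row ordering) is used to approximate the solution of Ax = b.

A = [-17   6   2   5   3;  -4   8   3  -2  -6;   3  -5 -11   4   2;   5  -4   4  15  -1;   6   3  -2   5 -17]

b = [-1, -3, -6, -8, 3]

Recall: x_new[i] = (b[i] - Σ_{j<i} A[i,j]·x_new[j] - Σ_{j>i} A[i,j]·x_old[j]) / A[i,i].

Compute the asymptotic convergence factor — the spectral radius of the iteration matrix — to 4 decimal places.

0.6265

A = D + L + U where D = diag(-17, 8, -11, 15, -17).
T_GS = -(D+L)⁻¹U: row 0 first, T[0,3] = -(5)/(-17) = +0.2941; later rows by forward substitution.
  T[0,:] = [+0.0000, +0.3529, +0.1176, +0.2941, +0.1765]
  T[1,:] = [+0.0000, +0.1765, -0.3162, +0.3971, +0.8382]
  T[2,:] = [+0.0000, +0.0160, +0.1758, +0.2634, -0.1511]
  T[3,:] = [+0.0000, -0.0749, -0.1704, -0.0624, +0.2717]
  T[4,:] = [+0.0000, +0.1318, -0.0851, +0.1245, +0.3079]
|roots of det(T-λI)|: 0.6265, 0.2047, 0.2047, 0.0431, 0.0000.
ρ(T) = max|λ| = 0.6265; 0.6265 < 1 ⇒ converges.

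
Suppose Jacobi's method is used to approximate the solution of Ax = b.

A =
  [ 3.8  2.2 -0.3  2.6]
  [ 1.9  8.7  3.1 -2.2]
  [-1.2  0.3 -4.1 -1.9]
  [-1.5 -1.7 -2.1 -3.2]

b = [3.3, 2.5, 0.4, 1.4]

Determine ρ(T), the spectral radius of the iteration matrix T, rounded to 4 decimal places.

Let D = diag(3.8, 8.7, -4.1, -3.2); L, U the strict triangles.
Jacobi: T = -D⁻¹(L+U), T[1,2] = -(3.1)/(8.7) = -0.3563; T[1,1] = 0.
  T[0,:] = [+0.0000, -0.5789, +0.0789, -0.6842]
  T[1,:] = [-0.2184, +0.0000, -0.3563, +0.2529]
  T[2,:] = [-0.2927, +0.0732, +0.0000, -0.4634]
  T[3,:] = [-0.4688, -0.5312, -0.6562, +0.0000]
moduli |λ_i(T)| = 0.9398, 0.5328, 0.5328, 0.0349.
spectral radius ρ = 0.9398; 0.9398 < 1, so it converges for any x₀.

0.9398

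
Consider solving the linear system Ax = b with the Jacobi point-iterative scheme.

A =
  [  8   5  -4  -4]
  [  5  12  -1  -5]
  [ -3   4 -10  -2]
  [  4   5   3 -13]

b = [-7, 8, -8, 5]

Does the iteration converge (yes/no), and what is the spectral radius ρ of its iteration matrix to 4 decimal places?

yes, ρ = 0.8906

Diagonal D = diag(8, 12, -10, -13); L, U strict lower/upper.
Jacobi: T = -D⁻¹(L+U), T[2,3] = -(-2)/(-10) = -0.2000; T[2,2] = 0.
  T[0,:] = [+0.0000 -0.6250 +0.5000 +0.5000]
  T[1,:] = [-0.4167 +0.0000 +0.0833 +0.4167]
  T[2,:] = [-0.3000 +0.4000 +0.0000 -0.2000]
  T[3,:] = [+0.3077 +0.3846 +0.2308 +0.0000]
eigenvalue magnitudes: 0.8906, 0.4283, 0.4283, 0.4272.
ρ(T) = max|λ| = 0.8906; 0.8906 < 1 ⇒ converges.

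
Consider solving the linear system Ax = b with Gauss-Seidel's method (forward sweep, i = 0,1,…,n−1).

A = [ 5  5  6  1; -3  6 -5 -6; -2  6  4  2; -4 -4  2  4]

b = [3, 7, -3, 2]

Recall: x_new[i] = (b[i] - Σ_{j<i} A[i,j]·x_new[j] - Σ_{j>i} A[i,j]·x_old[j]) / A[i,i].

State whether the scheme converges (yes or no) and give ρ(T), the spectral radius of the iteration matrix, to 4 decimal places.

no, ρ = 1.4568

A = D + L + U where D = diag(5, 6, 4, 4).
T_GS = -(D+L)⁻¹U: row 0 first, T[0,1] = -(5)/(5) = -1.0000; later rows by forward substitution.
  T[0,:] = [+0.0000, -1.0000, -1.2000, -0.2000]
  T[1,:] = [+0.0000, -0.5000, +0.2333, +0.9000]
  T[2,:] = [+0.0000, +0.2500, -0.9500, -1.9500]
  T[3,:] = [+0.0000, -1.6250, -0.4917, +1.6750]
|eigenvalues of T|: 1.4568, 0.9213, 0.3105, 0.0000.
ρ(T) = max|λ| = 1.4568; 1.4568 > 1, so it fails to converge.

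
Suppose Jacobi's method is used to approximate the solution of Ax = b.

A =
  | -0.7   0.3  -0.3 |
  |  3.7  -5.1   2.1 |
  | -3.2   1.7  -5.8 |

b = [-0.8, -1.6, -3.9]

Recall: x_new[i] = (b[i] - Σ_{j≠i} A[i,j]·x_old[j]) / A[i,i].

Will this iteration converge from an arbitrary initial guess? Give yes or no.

yes

Diagonal D = diag(-0.7, -5.1, -5.8); L, U strict lower/upper.
Jacobi: T = -D⁻¹(L+U), T[1,0] = -(3.7)/(-5.1) = +0.7255; T[1,1] = 0.
  T[0,:] = [+0.0000, +0.4286, -0.4286]
  T[1,:] = [+0.7255, +0.0000, +0.4118]
  T[2,:] = [-0.5517, +0.2931, +0.0000]
|λ(T)| sorted: 0.9328, 0.5908, 0.3421.
spectral radius ρ = 0.9328; 0.9328 < 1: convergent.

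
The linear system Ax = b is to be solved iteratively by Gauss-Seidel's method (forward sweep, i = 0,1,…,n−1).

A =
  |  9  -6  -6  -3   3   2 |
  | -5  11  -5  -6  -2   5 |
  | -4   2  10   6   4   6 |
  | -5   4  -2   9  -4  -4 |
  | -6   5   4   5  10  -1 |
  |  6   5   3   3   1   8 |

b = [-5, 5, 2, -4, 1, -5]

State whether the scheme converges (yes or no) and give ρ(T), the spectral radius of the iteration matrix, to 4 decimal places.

Split A = D + L + U, D = diag(9, 11, 10, 9, 10, 8).
T_GS = -(D+L)⁻¹U: row 0 first, T[0,4] = -(3)/(9) = -0.3333; later rows by forward substitution.
  T[0,:] = [+0.0000, +0.6667, +0.6667, +0.3333, -0.3333, -0.2222]
  T[1,:] = [+0.0000, +0.3030, +0.7576, +0.6970, +0.0303, -0.5556]
  T[2,:] = [+0.0000, +0.2061, +0.1152, -0.6061, -0.5394, -0.5778]
  T[3,:] = [+0.0000, +0.2815, +0.0593, -0.2593, +0.1259, +0.4395]
  T[4,:] = [+0.0000, +0.0253, -0.0545, +0.2236, -0.0624, +0.2558]
  T[5,:] = [+0.0000, -0.8754, -1.0321, -0.3891, +0.3939, +0.5338]
|eigenvalues of T|: 1.6876, 0.5395, 0.3093, 0.1467, 0.1467, 0.0000.
ρ(T) = max|λ| = 1.6876; 1.6876 > 1: divergent.

no, ρ = 1.6876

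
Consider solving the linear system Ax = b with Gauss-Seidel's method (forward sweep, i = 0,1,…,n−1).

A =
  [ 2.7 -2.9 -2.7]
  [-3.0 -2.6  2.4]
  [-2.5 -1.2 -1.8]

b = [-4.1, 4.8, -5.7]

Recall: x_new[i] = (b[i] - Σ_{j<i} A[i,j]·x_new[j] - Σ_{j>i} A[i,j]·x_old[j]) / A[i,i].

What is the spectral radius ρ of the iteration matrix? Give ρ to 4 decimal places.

Let D = diag(2.7, -2.6, -1.8); L, U the strict triangles.
T_GS = -(D+L)⁻¹U: row 0 first, T[0,2] = -(-2.7)/(2.7) = +1.0000; later rows by forward substitution.
  T[0,:] = [+0.0000  +1.0741  +1.0000]
  T[1,:] = [+0.0000  -1.2393  -0.2308]
  T[2,:] = [+0.0000  -0.6656  -1.2350]
eigenvalue magnitudes: 1.6291, 0.8453, 0.0000.
spectral radius ρ = 1.6291; 1.6291 > 1 ⇒ diverges.

1.6291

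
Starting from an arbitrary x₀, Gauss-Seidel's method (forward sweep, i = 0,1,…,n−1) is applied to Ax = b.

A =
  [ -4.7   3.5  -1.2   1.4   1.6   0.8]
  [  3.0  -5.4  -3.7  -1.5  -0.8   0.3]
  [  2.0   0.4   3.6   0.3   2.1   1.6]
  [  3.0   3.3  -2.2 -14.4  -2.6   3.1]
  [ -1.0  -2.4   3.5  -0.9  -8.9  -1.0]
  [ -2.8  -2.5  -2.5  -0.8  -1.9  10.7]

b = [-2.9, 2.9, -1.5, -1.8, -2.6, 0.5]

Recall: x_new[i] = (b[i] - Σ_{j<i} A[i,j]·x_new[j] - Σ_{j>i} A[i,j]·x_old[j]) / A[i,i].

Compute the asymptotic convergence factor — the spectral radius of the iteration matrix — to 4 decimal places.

0.7707

A = D + L + U where D = diag(-4.7, -5.4, 3.6, -14.4, -8.9, 10.7).
Gauss-Seidel: T = -(D+L)⁻¹U, row 0 first, T[0,2] = -(-1.2)/(-4.7) = -0.2553; later rows by forward substitution.
  T[0,:] = [+0.0000 +0.7447 -0.2553 +0.2979 +0.3404 +0.1702]
  T[1,:] = [+0.0000 +0.4137 -0.8270 -0.1123 +0.0410 +0.1501]
  T[2,:] = [+0.0000 -0.4597 +0.2337 -0.2363 -0.7770 -0.5557]
  T[3,:] = [+0.0000 +0.3202 -0.2784 +0.0724 +0.0185 +0.3700]
  T[4,:] = [+0.0000 -0.4084 +0.3718 -0.1035 -0.3567 -0.4279]
  T[5,:] = [+0.0000 +0.1356 -0.1602 -0.0165 -0.1449 -0.0985]
|λ(T)| sorted: 0.7707, 0.5082, 0.1695, 0.1486, 0.0229, 0.0000.
spectral radius ρ = 0.7707; 0.7707 < 1 ⇒ converges.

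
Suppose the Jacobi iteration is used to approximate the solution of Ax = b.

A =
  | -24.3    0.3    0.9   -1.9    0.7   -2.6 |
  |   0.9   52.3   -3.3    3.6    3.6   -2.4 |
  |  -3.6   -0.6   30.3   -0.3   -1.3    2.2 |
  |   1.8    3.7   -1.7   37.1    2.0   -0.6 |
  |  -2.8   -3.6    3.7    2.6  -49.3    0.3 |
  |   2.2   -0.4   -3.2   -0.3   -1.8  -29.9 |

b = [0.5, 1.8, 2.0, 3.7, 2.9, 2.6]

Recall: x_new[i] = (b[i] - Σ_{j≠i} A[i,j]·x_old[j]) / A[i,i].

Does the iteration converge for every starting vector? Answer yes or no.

A = D + L + U where D = diag(-24.3, 52.3, 30.3, 37.1, -49.3, -29.9).
Jacobi T = -D⁻¹(L+U): T[1,5] = -(-2.4)/(52.3) = +0.0459; T[1,1] = 0.
  T[0,:] = [+0.0000 +0.0123 +0.0370 -0.0782 +0.0288 -0.1070]
  T[1,:] = [-0.0172 +0.0000 +0.0631 -0.0688 -0.0688 +0.0459]
  T[2,:] = [+0.1188 +0.0198 +0.0000 +0.0099 +0.0429 -0.0726]
  T[3,:] = [-0.0485 -0.0997 +0.0458 +0.0000 -0.0539 +0.0162]
  T[4,:] = [-0.0568 -0.0730 +0.0751 +0.0527 +0.0000 +0.0061]
  T[5,:] = [+0.0736 -0.0134 -0.1070 -0.0100 -0.0602 +0.0000]
|eigenvalues of T|: 0.1666, 0.1239, 0.1239, 0.1106, 0.1106, 0.0113.
ρ = 0.1666; 0.1666 < 1, so it converges for any x₀.

yes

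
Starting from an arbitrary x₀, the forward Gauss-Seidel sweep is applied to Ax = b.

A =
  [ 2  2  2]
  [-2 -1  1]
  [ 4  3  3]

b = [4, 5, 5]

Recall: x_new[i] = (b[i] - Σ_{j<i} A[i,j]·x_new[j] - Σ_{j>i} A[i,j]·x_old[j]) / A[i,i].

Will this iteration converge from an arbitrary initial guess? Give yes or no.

no

Write A = D+L+U with D = diag(2, -1, 3).
Gauss-Seidel: T = -(D+L)⁻¹U, row 0 first, T[0,1] = -(2)/(2) = -1.0000; later rows by forward substitution.
  T[0,:] = [+0.0000  -1.0000  -1.0000]
  T[1,:] = [+0.0000  +2.0000  +3.0000]
  T[2,:] = [+0.0000  -0.6667  -1.6667]
|λ(T)| sorted: 1.3333, 1.0000, 0.0000.
ρ(T) = max|λ| = 1.3333; 1.3333 > 1, so it fails to converge.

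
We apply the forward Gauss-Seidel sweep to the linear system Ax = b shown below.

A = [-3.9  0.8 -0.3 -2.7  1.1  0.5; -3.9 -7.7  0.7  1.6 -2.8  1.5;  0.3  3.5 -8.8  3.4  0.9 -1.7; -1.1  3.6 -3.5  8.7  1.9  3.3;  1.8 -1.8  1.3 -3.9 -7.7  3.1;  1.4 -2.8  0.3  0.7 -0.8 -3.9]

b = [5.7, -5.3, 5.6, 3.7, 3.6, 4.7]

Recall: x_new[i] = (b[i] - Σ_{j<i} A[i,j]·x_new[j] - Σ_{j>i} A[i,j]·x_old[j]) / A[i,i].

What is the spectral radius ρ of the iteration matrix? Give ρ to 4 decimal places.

0.9068

Split A = D + L + U, D = diag(-3.9, -7.7, -8.8, 8.7, -7.7, -3.9).
T_GS = -(D+L)⁻¹U: row 0 first, T[0,5] = -(0.5)/(-3.9) = +0.1282; later rows by forward substitution.
  T[0,:] = [+0.0000, +0.2051, -0.0769, -0.6923, +0.2821, +0.1282]
  T[1,:] = [+0.0000, -0.1039, +0.1299, +0.5584, -0.5065, +0.1299]
  T[2,:] = [+0.0000, -0.0343, +0.0490, +0.5849, -0.0896, -0.1372]
  T[3,:] = [+0.0000, +0.0551, -0.0437, -0.0833, -0.0092, -0.4720]
  T[4,:] = [+0.0000, +0.0385, -0.0179, -0.1514, +0.1739, +0.6181]
  T[5,:] = [+0.0000, +0.1476, -0.1213, -0.5884, +0.4207, -0.2693]
|eigenvalues of T|: 0.9068, 0.6546, 0.0883, 0.0883, 0.0491, 0.0000.
ρ = 0.9068; 0.9068 < 1, so it converges for any x₀.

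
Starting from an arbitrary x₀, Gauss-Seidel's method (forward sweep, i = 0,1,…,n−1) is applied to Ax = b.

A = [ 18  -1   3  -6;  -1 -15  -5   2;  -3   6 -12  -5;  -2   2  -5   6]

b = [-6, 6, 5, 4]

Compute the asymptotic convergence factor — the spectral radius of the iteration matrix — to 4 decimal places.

0.3746

A = D + L + U where D = diag(18, -15, -12, 6).
Gauss-Seidel: T = -(D+L)⁻¹U, row 0 first, T[0,1] = -(-1)/(18) = +0.0556; later rows by forward substitution.
  T[0,:] = [+0.0000  +0.0556  -0.1667  +0.3333]
  T[1,:] = [+0.0000  -0.0037  -0.3222  +0.1111]
  T[2,:] = [+0.0000  -0.0157  -0.1194  -0.4444]
  T[3,:] = [+0.0000  +0.0066  -0.0477  -0.2963]
eigenvalue magnitudes: 0.3746, 0.1083, 0.0634, 0.0000.
spectral radius ρ = 0.3746; 0.3746 < 1: convergent.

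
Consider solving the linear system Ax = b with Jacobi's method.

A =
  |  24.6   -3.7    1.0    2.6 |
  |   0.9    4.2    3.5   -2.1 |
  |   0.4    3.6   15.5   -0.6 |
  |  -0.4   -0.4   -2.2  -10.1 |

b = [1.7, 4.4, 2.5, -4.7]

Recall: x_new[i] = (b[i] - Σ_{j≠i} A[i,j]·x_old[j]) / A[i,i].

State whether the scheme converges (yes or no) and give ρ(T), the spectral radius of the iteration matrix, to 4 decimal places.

Diagonal D = diag(24.6, 4.2, 15.5, -10.1); L, U strict lower/upper.
Jacobi: T = -D⁻¹(L+U), T[3,1] = -(-0.4)/(-10.1) = -0.0396; T[3,3] = 0.
  T[0,:] = [+0.0000 +0.1504 -0.0407 -0.1057]
  T[1,:] = [-0.2143 +0.0000 -0.8333 +0.5000]
  T[2,:] = [-0.0258 -0.2323 +0.0000 +0.0387]
  T[3,:] = [-0.0396 -0.0396 -0.2178 +0.0000]
|roots of det(T-λI)|: 0.4409, 0.2084, 0.2084, 0.0308.
ρ(T) = max|λ| = 0.4409; 0.4409 < 1: convergent.

yes, ρ = 0.4409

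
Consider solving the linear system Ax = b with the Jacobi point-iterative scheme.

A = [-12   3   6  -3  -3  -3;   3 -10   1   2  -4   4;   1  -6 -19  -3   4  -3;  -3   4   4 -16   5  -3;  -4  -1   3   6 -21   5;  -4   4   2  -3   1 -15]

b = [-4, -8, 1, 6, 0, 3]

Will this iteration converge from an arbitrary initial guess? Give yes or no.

A = D + L + U where D = diag(-12, -10, -19, -16, -21, -15).
Jacobi: T = -D⁻¹(L+U), T[2,4] = -(4)/(-19) = +0.2105; T[2,2] = 0.
  T[0,:] = [+0.0000  +0.2500  +0.5000  -0.2500  -0.2500  -0.2500]
  T[1,:] = [+0.3000  +0.0000  +0.1000  +0.2000  -0.4000  +0.4000]
  T[2,:] = [+0.0526  -0.3158  +0.0000  -0.1579  +0.2105  -0.1579]
  T[3,:] = [-0.1875  +0.2500  +0.2500  +0.0000  +0.3125  -0.1875]
  T[4,:] = [-0.1905  -0.0476  +0.1429  +0.2857  +0.0000  +0.2381]
  T[5,:] = [-0.2667  +0.2667  +0.1333  -0.2000  +0.0667  +0.0000]
|roots of det(T-λI)|: 0.8234, 0.4730, 0.3317, 0.3211, 0.3103, 0.3103.
ρ = 0.8234; 0.8234 < 1, so it converges for any x₀.

yes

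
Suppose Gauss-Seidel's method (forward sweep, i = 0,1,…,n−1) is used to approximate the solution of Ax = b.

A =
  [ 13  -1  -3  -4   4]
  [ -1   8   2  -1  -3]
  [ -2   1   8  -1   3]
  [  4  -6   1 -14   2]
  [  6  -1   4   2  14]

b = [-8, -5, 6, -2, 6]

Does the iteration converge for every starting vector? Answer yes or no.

yes

A = D + L + U where D = diag(13, 8, 8, -14, 14).
T_GS = -(D+L)⁻¹U: row 0 first, T[0,3] = -(-4)/(13) = +0.3077; later rows by forward substitution.
  T[0,:] = [+0.0000  +0.0769  +0.2308  +0.3077  -0.3077]
  T[1,:] = [+0.0000  +0.0096  -0.2212  +0.1635  +0.3365]
  T[2,:] = [+0.0000  +0.0180  +0.0853  +0.1815  -0.4940]
  T[3,:] = [+0.0000  +0.0191  +0.1668  +0.0308  -0.1246]
  T[4,:] = [+0.0000  -0.0402  -0.1629  -0.1764  +0.3148]
|λ(T)| sorted: 0.5724, 0.1416, 0.0426, 0.0426, 0.0000.
ρ = 0.5724; 0.5724 < 1 ⇒ converges.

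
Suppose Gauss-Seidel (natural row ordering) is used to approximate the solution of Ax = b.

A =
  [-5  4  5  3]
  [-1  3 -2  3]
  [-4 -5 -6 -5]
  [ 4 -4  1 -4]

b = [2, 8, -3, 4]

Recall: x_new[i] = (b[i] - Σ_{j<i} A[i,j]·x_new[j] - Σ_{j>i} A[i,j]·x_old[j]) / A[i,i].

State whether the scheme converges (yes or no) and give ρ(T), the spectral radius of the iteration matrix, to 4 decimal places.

no, ρ = 1.2123

Diagonal D = diag(-5, 3, -6, -4); L, U strict lower/upper.
GS T = -(D+L)⁻¹U: row 0 first, T[0,2] = -(5)/(-5) = +1.0000; later rows by forward substitution.
  T[0,:] = [+0.0000  +0.8000  +1.0000  +0.6000]
  T[1,:] = [+0.0000  +0.2667  +1.0000  -0.8000]
  T[2,:] = [+0.0000  -0.7556  -1.5000  -0.5667]
  T[3,:] = [+0.0000  +0.3444  -0.3750  +1.2583]
moduli |λ_i(T)| = 1.2123, 0.7455, 0.4917, 0.0000.
ρ = 1.2123; 1.2123 > 1, so it fails to converge.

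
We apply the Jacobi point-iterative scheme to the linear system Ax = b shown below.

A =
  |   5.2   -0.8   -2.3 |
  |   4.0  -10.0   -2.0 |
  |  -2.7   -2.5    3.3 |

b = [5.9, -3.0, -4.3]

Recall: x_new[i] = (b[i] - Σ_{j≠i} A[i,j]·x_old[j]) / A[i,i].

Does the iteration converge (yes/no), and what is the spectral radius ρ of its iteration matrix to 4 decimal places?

Split A = D + L + U, D = diag(5.2, -10, 3.3).
Jacobi T = -D⁻¹(L+U): T[1,0] = -(4)/(-10) = +0.4000; T[1,1] = 0.
  T[0,:] = [+0.0000  +0.1538  +0.4423]
  T[1,:] = [+0.4000  +0.0000  -0.2000]
  T[2,:] = [+0.8182  +0.7576  +0.0000]
eigenvalue magnitudes: 0.6608, 0.4059, 0.4059.
ρ(T) = max|λ| = 0.6608; 0.6608 < 1 ⇒ converges.

yes, ρ = 0.6608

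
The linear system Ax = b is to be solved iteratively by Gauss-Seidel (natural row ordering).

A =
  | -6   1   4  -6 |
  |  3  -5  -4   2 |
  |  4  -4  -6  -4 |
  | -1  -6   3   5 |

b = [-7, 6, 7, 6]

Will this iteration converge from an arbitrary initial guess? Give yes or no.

A = D + L + U where D = diag(-6, -5, -6, 5).
T_GS = -(D+L)⁻¹U: row 0 first, T[0,1] = -(1)/(-6) = +0.1667; later rows by forward substitution.
  T[0,:] = [+0.0000  +0.1667  +0.6667  -1.0000]
  T[1,:] = [+0.0000  +0.1000  -0.4000  -0.2000]
  T[2,:] = [+0.0000  +0.0444  +0.7111  -1.2000]
  T[3,:] = [+0.0000  +0.1267  -0.7733  +0.2800]
|eigenvalues of T|: 1.4922, 0.3688, 0.0323, 0.0000.
spectral radius ρ = 1.4922; 1.4922 > 1: divergent.

no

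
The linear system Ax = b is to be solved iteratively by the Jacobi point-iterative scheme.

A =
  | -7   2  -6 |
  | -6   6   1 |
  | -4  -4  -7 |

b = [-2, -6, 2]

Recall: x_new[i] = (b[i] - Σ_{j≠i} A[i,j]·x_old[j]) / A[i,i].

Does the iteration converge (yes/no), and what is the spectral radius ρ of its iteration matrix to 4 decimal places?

A = D + L + U where D = diag(-7, 6, -7).
Jacobi: T = -D⁻¹(L+U), T[2,0] = -(-4)/(-7) = -0.5714; T[2,2] = 0.
  T[0,:] = [+0.0000 +0.2857 -0.8571]
  T[1,:] = [+1.0000 +0.0000 -0.1667]
  T[2,:] = [-0.5714 -0.5714 +0.0000]
|roots of det(T-λI)|: 1.1492, 0.6707, 0.6707.
ρ(T) = max|λ| = 1.1492; 1.1492 > 1, so it fails to converge.

no, ρ = 1.1492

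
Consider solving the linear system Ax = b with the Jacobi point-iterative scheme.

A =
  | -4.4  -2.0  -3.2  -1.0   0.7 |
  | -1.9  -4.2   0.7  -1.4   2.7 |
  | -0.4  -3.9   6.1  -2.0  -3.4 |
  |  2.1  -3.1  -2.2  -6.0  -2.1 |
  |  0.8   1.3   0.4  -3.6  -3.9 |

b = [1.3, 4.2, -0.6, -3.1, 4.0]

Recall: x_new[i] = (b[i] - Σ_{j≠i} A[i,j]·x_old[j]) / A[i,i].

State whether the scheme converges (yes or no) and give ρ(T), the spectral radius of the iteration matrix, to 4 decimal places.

no, ρ = 1.2617

Write A = D+L+U with D = diag(-4.4, -4.2, 6.1, -6, -3.9).
Jacobi: T = -D⁻¹(L+U), T[1,0] = -(-1.9)/(-4.2) = -0.4524; T[1,1] = 0.
  T[0,:] = [+0.0000  -0.4545  -0.7273  -0.2273  +0.1591]
  T[1,:] = [-0.4524  +0.0000  +0.1667  -0.3333  +0.6429]
  T[2,:] = [+0.0656  +0.6393  +0.0000  +0.3279  +0.5574]
  T[3,:] = [+0.3500  -0.5167  -0.3667  +0.0000  -0.3500]
  T[4,:] = [+0.2051  +0.3333  +0.1026  -0.9231  +0.0000]
|eigenvalues of T|: 1.2617, 0.5975, 0.5975, 0.5183, 0.5183.
spectral radius ρ = 1.2617; 1.2617 > 1 ⇒ diverges.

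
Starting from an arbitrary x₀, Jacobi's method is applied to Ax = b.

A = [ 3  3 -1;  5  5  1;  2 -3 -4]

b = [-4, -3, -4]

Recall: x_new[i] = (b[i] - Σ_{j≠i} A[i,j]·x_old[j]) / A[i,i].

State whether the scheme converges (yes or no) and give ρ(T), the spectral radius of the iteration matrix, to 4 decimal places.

no, ρ = 1.2625

A = D + L + U where D = diag(3, 5, -4).
T_J = -D⁻¹(L+U): T[0,1] = -(3)/(3) = -1.0000; T[0,0] = 0.
  T[0,:] = [+0.0000, -1.0000, +0.3333]
  T[1,:] = [-1.0000, +0.0000, -0.2000]
  T[2,:] = [+0.5000, -0.7500, +0.0000]
eigenvalue magnitudes: 1.2625, 0.9795, 0.2830.
spectral radius ρ = 1.2625; 1.2625 > 1: divergent.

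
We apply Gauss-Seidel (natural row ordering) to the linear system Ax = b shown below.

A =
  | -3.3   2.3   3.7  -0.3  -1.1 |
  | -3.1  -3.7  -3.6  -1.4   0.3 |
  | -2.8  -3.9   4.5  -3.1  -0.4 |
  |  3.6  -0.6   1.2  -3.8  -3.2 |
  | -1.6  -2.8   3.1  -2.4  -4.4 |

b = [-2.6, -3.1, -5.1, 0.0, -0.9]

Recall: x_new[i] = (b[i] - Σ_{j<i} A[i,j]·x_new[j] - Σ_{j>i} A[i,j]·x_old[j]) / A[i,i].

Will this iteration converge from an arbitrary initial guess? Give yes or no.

no

Diagonal D = diag(-3.3, -3.7, 4.5, -3.8, -4.4); L, U strict lower/upper.
Gauss-Seidel: T = -(D+L)⁻¹U, row 0 first, T[0,4] = -(-1.1)/(-3.3) = -0.3333; later rows by forward substitution.
  T[0,:] = [+0.0000  +0.6970  +1.1212  -0.0909  -0.3333]
  T[1,:] = [+0.0000  -0.5839  -1.9124  -0.3022  +0.3604]
  T[2,:] = [+0.0000  -0.0724  -0.9597  +0.3704  +0.1938]
  T[3,:] = [+0.0000  +0.7296  +1.0611  +0.0786  -1.1536]
  T[4,:] = [+0.0000  -0.3308  -0.4457  +0.4435  +0.6577]
|eigenvalues of T|: 1.3317, 0.8285, 0.8285, 0.1565, 0.0000.
ρ = 1.3317; 1.3317 > 1, so it fails to converge.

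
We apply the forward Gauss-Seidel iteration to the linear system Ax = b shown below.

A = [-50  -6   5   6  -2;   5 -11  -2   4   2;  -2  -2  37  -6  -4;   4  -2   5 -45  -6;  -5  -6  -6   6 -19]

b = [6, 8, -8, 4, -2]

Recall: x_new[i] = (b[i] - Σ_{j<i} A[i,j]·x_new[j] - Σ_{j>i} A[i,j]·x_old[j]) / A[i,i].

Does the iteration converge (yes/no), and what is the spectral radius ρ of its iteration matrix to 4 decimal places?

A = D + L + U where D = diag(-50, -11, 37, -45, -19).
Gauss-Seidel: T = -(D+L)⁻¹U, row 0 first, T[0,4] = -(-2)/(-50) = -0.0400; later rows by forward substitution.
  T[0,:] = [+0.0000 -0.1200 +0.1000 +0.1200 -0.0400]
  T[1,:] = [+0.0000 -0.0545 -0.1364 +0.4182 +0.1636]
  T[2,:] = [+0.0000 -0.0094 -0.0020 +0.1913 +0.1148]
  T[3,:] = [+0.0000 -0.0093 +0.0147 +0.0133 -0.1314]
  T[4,:] = [+0.0000 +0.0488 +0.0220 -0.2198 -0.1189]
|eigenvalues of T|: 0.3039, 0.1030, 0.0630, 0.0630, 0.0000.
ρ(T) = max|λ| = 0.3039; 0.3039 < 1: convergent.

yes, ρ = 0.3039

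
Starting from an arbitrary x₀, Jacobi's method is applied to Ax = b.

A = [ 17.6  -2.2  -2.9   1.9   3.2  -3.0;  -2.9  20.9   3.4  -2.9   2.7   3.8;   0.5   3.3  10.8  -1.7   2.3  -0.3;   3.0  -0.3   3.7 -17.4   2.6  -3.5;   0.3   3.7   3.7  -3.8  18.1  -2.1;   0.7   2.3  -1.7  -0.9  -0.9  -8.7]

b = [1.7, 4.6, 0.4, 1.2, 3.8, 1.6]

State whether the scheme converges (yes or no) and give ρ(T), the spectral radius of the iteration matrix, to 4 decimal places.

Write A = D+L+U with D = diag(17.6, 20.9, 10.8, -17.4, 18.1, -8.7).
T_J = -D⁻¹(L+U): T[4,5] = -(-2.1)/(18.1) = +0.1160; T[4,4] = 0.
  T[0,:] = [+0.0000  +0.1250  +0.1648  -0.1080  -0.1818  +0.1705]
  T[1,:] = [+0.1388  +0.0000  -0.1627  +0.1388  -0.1292  -0.1818]
  T[2,:] = [-0.0463  -0.3056  +0.0000  +0.1574  -0.2130  +0.0278]
  T[3,:] = [+0.1724  -0.0172  +0.2126  +0.0000  +0.1494  -0.2011]
  T[4,:] = [-0.0166  -0.2044  -0.2044  +0.2099  +0.0000  +0.1160]
  T[5,:] = [+0.0805  +0.2644  -0.1954  -0.1034  -0.1034  +0.0000]
eigenvalue magnitudes: 0.5065, 0.2367, 0.2367, 0.2046, 0.2046, 0.1301.
spectral radius ρ = 0.5065; 0.5065 < 1, so it converges for any x₀.

yes, ρ = 0.5065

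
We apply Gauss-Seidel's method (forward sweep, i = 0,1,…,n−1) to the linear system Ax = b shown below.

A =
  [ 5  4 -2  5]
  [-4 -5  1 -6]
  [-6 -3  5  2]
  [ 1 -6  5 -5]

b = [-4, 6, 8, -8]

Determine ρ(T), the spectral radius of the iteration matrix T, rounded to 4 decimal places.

Write A = D+L+U with D = diag(5, -5, 5, -5).
Gauss-Seidel: T = -(D+L)⁻¹U, row 0 first, T[0,3] = -(5)/(5) = -1.0000; later rows by forward substitution.
  T[0,:] = [+0.0000  -0.8000  +0.4000  -1.0000]
  T[1,:] = [+0.0000  +0.6400  -0.1200  -0.4000]
  T[2,:] = [+0.0000  -0.5760  +0.4080  -1.8400]
  T[3,:] = [+0.0000  -1.5040  +0.6320  -1.5600]
|eigenvalues of T|: 1.2238, 0.7262, 0.0144, 0.0000.
ρ = 1.2238; 1.2238 > 1 ⇒ diverges.

1.2238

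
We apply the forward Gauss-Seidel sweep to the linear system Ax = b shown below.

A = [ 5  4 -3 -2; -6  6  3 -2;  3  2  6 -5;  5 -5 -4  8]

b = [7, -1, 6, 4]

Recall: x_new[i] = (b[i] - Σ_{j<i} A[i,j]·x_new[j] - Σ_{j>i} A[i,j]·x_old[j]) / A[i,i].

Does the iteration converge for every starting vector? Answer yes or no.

Split A = D + L + U, D = diag(5, 6, 6, 8).
T_GS = -(D+L)⁻¹U: row 0 first, T[0,2] = -(-3)/(5) = +0.6000; later rows by forward substitution.
  T[0,:] = [+0.0000 -0.8000 +0.6000 +0.4000]
  T[1,:] = [+0.0000 -0.8000 +0.1000 +0.7333]
  T[2,:] = [+0.0000 +0.6667 -0.3333 +0.3889]
  T[3,:] = [+0.0000 +0.3333 -0.4792 +0.4028]
|λ(T)| sorted: 1.1577, 0.4242, 0.4242, 0.0000.
ρ(T) = max|λ| = 1.1577; 1.1577 > 1: divergent.

no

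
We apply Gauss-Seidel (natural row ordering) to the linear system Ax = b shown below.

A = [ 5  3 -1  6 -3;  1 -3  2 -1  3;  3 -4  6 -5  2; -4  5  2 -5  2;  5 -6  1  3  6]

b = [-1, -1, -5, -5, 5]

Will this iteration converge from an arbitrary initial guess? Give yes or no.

no

Diagonal D = diag(5, -3, 6, -5, 6); L, U strict lower/upper.
T_GS = -(D+L)⁻¹U: row 0 first, T[0,4] = -(-3)/(5) = +0.6000; later rows by forward substitution.
  T[0,:] = [+0.0000, -0.6000, +0.2000, -1.2000, +0.6000]
  T[1,:] = [+0.0000, -0.2000, +0.7333, -0.7333, +1.2000]
  T[2,:] = [+0.0000, +0.1667, +0.3889, +0.9444, +0.1667]
  T[3,:] = [+0.0000, +0.3467, +0.7289, +0.6044, +1.1867]
  T[4,:] = [+0.0000, +0.0989, +0.1374, -0.1930, +0.0789]
moduli |λ_i(T)| = 1.2956, 0.4501, 0.4365, 0.4365, 0.0000.
spectral radius ρ = 1.2956; 1.2956 > 1 ⇒ diverges.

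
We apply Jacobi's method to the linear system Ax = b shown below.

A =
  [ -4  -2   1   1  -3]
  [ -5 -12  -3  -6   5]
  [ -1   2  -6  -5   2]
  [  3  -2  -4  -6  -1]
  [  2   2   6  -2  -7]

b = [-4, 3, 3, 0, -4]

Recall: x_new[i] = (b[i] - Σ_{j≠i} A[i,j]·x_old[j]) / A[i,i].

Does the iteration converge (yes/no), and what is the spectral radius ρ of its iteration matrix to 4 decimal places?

Split A = D + L + U, D = diag(-4, -12, -6, -6, -7).
Jacobi: T = -D⁻¹(L+U), T[1,3] = -(-6)/(-12) = -0.5000; T[1,1] = 0.
  T[0,:] = [+0.0000  -0.5000  +0.2500  +0.2500  -0.7500]
  T[1,:] = [-0.4167  +0.0000  -0.2500  -0.5000  +0.4167]
  T[2,:] = [-0.1667  +0.3333  +0.0000  -0.8333  +0.3333]
  T[3,:] = [+0.5000  -0.3333  -0.6667  +0.0000  -0.1667]
  T[4,:] = [+0.2857  +0.2857  +0.8571  -0.2857  +0.0000]
moduli |λ_i(T)| = 1.3826, 0.8972, 0.5063, 0.5063, 0.3307.
spectral radius ρ = 1.3826; 1.3826 > 1 ⇒ diverges.

no, ρ = 1.3826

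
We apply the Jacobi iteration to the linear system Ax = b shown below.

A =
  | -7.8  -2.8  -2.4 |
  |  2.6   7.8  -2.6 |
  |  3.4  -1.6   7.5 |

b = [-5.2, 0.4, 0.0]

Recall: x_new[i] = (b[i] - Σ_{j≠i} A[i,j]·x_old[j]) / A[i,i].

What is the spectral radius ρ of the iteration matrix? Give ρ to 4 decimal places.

Split A = D + L + U, D = diag(-7.8, 7.8, 7.5).
T_J = -D⁻¹(L+U): T[2,0] = -(3.4)/(7.5) = -0.4533; T[2,2] = 0.
  T[0,:] = [+0.0000  -0.3590  -0.3077]
  T[1,:] = [-0.3333  +0.0000  +0.3333]
  T[2,:] = [-0.4533  +0.2133  +0.0000]
|eigenvalues of T|: 0.6667, 0.3379, 0.3379.
ρ = 0.6667; 0.6667 < 1: convergent.

0.6667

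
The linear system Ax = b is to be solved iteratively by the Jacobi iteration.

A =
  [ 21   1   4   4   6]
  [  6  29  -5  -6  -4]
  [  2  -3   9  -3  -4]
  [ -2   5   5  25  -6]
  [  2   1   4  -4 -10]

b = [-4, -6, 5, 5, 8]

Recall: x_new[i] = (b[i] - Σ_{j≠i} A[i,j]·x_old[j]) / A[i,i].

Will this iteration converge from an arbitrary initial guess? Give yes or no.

yes

Let D = diag(21, 29, 9, 25, -10); L, U the strict triangles.
T_J = -D⁻¹(L+U): T[0,1] = -(1)/(21) = -0.0476; T[0,0] = 0.
  T[0,:] = [+0.0000  -0.0476  -0.1905  -0.1905  -0.2857]
  T[1,:] = [-0.2069  +0.0000  +0.1724  +0.2069  +0.1379]
  T[2,:] = [-0.2222  +0.3333  +0.0000  +0.3333  +0.4444]
  T[3,:] = [+0.0800  -0.2000  -0.2000  +0.0000  +0.2400]
  T[4,:] = [+0.2000  +0.1000  +0.4000  -0.4000  +0.0000]
|roots of det(T-λI)|: 0.5849, 0.4583, 0.4583, 0.2886, 0.1362.
ρ = 0.5849; 0.5849 < 1 ⇒ converges.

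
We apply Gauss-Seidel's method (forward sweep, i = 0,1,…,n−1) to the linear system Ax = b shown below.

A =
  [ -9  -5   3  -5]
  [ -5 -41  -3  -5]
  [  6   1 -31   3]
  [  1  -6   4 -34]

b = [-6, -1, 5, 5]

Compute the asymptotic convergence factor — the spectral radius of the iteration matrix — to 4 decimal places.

0.1823

Let D = diag(-9, -41, -31, -34); L, U the strict triangles.
T_GS = -(D+L)⁻¹U: row 0 first, T[0,1] = -(-5)/(-9) = -0.5556; later rows by forward substitution.
  T[0,:] = [+0.0000, -0.5556, +0.3333, -0.5556]
  T[1,:] = [+0.0000, +0.0678, -0.1138, -0.0542]
  T[2,:] = [+0.0000, -0.1053, +0.0608, -0.0125]
  T[3,:] = [+0.0000, -0.0407, +0.0370, -0.0082]
eigenvalue magnitudes: 0.1823, 0.0491, 0.0129, 0.0000.
ρ(T) = max|λ| = 0.1823; 0.1823 < 1: convergent.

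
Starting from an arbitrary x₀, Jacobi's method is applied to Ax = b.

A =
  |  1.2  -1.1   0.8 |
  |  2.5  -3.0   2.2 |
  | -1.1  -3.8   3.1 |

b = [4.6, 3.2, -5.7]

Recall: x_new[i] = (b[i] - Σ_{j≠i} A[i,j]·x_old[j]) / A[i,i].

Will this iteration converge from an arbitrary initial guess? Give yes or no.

no

Split A = D + L + U, D = diag(1.2, -3, 3.1).
T_J = -D⁻¹(L+U): T[2,0] = -(-1.1)/(3.1) = +0.3548; T[2,2] = 0.
  T[0,:] = [+0.0000  +0.9167  -0.6667]
  T[1,:] = [+0.8333  +0.0000  +0.7333]
  T[2,:] = [+0.3548  +1.2258  +0.0000]
|roots of det(T-λI)|: 1.3266, 0.9895, 0.3371.
spectral radius ρ = 1.3266; 1.3266 > 1 ⇒ diverges.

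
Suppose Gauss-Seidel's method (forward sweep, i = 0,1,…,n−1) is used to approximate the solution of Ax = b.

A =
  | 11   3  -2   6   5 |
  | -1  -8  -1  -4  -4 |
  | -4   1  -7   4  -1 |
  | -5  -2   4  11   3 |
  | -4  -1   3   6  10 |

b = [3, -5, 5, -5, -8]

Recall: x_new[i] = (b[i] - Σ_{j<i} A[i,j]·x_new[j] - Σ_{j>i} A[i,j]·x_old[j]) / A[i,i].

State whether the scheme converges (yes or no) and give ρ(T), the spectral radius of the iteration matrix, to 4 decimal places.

yes, ρ = 0.9123

A = D + L + U where D = diag(11, -8, -7, 11, 10).
Gauss-Seidel: T = -(D+L)⁻¹U, row 0 first, T[0,1] = -(3)/(11) = -0.2727; later rows by forward substitution.
  T[0,:] = [+0.0000 -0.2727 +0.1818 -0.5455 -0.4545]
  T[1,:] = [+0.0000 +0.0341 -0.1477 -0.4318 -0.4432]
  T[2,:] = [+0.0000 +0.1607 -0.1250 +0.8214 +0.0536]
  T[3,:] = [+0.0000 -0.1762 +0.1012 -0.6251 -0.5794]
  T[4,:] = [+0.0000 -0.0482 +0.0347 -0.1327 +0.1054]
|λ(T)| sorted: 0.9123, 0.1963, 0.1963, 0.0604, 0.0000.
ρ(T) = max|λ| = 0.9123; 0.9123 < 1: convergent.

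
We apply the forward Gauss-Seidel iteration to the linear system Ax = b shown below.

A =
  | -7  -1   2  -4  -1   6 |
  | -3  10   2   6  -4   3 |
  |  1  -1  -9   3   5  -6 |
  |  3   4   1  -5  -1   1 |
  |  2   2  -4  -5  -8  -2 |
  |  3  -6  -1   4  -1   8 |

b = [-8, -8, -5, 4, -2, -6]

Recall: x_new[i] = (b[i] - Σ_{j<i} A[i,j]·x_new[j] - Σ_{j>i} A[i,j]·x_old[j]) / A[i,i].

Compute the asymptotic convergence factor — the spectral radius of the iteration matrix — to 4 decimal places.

Split A = D + L + U, D = diag(-7, 10, -9, -5, -8, 8).
GS T = -(D+L)⁻¹U: row 0 first, T[0,4] = -(-1)/(-7) = -0.1429; later rows by forward substitution.
  T[0,:] = [+0.0000, -0.1429, +0.2857, -0.5714, -0.1429, +0.8571]
  T[1,:] = [+0.0000, -0.0429, -0.1143, -0.7714, +0.3571, -0.0429]
  T[2,:] = [+0.0000, -0.0111, +0.0444, +0.3556, +0.5000, -0.5667]
  T[3,:] = [+0.0000, -0.1222, +0.0889, -0.8889, +0.1000, +0.5667]
  T[4,:] = [+0.0000, +0.0355, -0.0349, +0.0421, -0.2589, -0.1173]
  T[5,:] = [+0.0000, +0.0856, -0.2361, +0.1299, +0.3016, -0.7224]
|λ(T)| sorted: 1.2644, 0.4917, 0.3092, 0.1917, 0.0048, 0.0000.
ρ = 1.2644; 1.2644 > 1: divergent.

1.2644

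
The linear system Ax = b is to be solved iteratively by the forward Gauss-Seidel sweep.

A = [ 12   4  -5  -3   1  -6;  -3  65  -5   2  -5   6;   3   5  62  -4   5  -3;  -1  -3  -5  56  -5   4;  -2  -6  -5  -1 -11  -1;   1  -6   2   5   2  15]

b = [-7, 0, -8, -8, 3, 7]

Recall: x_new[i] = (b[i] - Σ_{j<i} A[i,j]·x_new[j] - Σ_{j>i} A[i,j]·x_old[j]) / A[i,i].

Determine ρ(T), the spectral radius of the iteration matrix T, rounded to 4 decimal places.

Write A = D+L+U with D = diag(12, 65, 62, 56, -11, 15).
GS T = -(D+L)⁻¹U: row 0 first, T[0,2] = -(-5)/(12) = +0.4167; later rows by forward substitution.
  T[0,:] = [+0.0000, -0.3333, +0.4167, +0.2500, -0.0833, +0.5000]
  T[1,:] = [+0.0000, -0.0154, +0.0962, -0.0192, +0.0731, -0.0692]
  T[2,:] = [+0.0000, +0.0174, -0.0279, +0.0540, -0.0825, +0.0298]
  T[3,:] = [+0.0000, -0.0052, +0.0101, +0.0083, +0.0843, -0.0636]
  T[4,:] = [+0.0000, +0.0616, -0.1164, -0.0602, +0.0051, -0.1518]
  T[5,:] = [+0.0000, +0.0073, +0.0266, -0.0263, +0.0170, -0.0236]
|λ(T)| sorted: 0.1519, 0.0688, 0.0688, 0.0353, 0.0353, 0.0000.
ρ = 0.1519; 0.1519 < 1, so it converges for any x₀.

0.1519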